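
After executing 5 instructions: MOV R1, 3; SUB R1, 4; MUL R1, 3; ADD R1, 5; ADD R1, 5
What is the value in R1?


Register state trace:
  MOV R1, 3  → R1 = 3
  SUB R1, 4  → R1 = 3 - 4 = -1
  MUL R1, 3  → R1 = -1 * 3 = -3
  ADD R1, 5  → R1 = -3 + 5 = 2
  ADD R1, 5  → R1 = 2 + 5 = 7
Final: R1 = 7

7


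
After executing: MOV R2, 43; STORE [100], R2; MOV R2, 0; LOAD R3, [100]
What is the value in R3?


Register and memory trace:
  MOV R2, 43  → R2 = 43
  STORE [100], R2  → mem[100] = 43
  MOV R2, 0  → R2 = 0
  LOAD R3, [100]  → R3 = mem[100] = 43
Final: R3 = 43

43


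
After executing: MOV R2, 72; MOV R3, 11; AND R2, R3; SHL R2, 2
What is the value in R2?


Register state trace:
  MOV R2, 72  → R2 = 72 (0b01001000)
  MOV R3, 11  → R3 = 11 (0b00001011)
  AND R2, R3  → R2 = 72 AND 11 = 8 (0b00001000)
  SHL R2, 2  → R2 = 8 << 2 = 32
Final: R2 = 32

32


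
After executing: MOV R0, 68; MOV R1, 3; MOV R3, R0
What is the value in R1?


Register state trace:
  MOV R0, 68  → R0 = 68
  MOV R1, 3  → R1 = 3
  MOV R3, R0  → R3 = 68
Final: R1 = 3

3


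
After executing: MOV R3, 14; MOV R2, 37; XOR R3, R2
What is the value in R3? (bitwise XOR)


Register state trace:
  MOV R3, 14  → R3 = 14 (0b00001110)
  MOV R2, 37  → R2 = 37 (0b00100101)
  XOR R3, R2  → R3 = 14 XOR 37 = 43 (0b00101011)
Final: R3 = 43

43


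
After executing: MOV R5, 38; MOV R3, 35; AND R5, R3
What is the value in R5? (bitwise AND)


Register state trace:
  MOV R5, 38  → R5 = 38 (0b00100110)
  MOV R3, 35  → R3 = 35 (0b00100011)
  AND R5, R3  → R5 = 38 AND 35 = 34 (0b00100010)
Final: R5 = 34

34


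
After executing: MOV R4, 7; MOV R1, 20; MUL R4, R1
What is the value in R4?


Register state trace:
  MOV R4, 7  → R4 = 7
  MOV R1, 20  → R1 = 20
  MUL R4, R1  → R4 = 7 * 20 = 140
Final: R4 = 140

140


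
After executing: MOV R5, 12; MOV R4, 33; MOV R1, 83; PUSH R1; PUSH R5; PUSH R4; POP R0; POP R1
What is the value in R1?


Stack trace (top is rightmost):
  MOV R5, 12  → R5 = 12
  MOV R4, 33  → R4 = 33
  MOV R1, 83  → R1 = 83
  PUSH R1  → stack: [83]
  PUSH R5  → stack: [83, 12]
  PUSH R4  → stack: [83, 12, 33]
  POP R0  → R0 = 33, stack: [83, 12]
  POP R1  → R1 = 12, stack: [83]
Final: R1 = 12

12


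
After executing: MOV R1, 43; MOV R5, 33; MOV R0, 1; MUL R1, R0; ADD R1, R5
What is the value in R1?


Register state trace:
  MOV R1, 43  → R1 = 43
  MOV R5, 33  → R5 = 33
  MOV R0, 1  → R0 = 1
  MUL R1, R0  → R1 = 43 * 1 = 43
  ADD R1, R5  → R1 = 43 + 33 = 76
Final: R1 = 76

76


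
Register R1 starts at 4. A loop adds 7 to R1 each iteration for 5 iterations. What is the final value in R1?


Starting value: R1 = 4
  Iter 1: R1 = 4 + 7 = 11
  Iter 2: R1 = 11 + 7 = 18
  Iter 3: R1 = 18 + 7 = 25
  Iter 4: R1 = 25 + 7 = 32
  Iter 5: R1 = 32 + 7 = 39
Final: R1 = 39

39


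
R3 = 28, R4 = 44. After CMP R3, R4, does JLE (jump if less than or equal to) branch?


Trace:
  R3 = 28, R4 = 44
  CMP R3, R4  → compares 28 vs 44
  JLE checks: is 28 less than or equal to 44?
  28 < 44, so condition is true
Branch taken: Yes

Yes


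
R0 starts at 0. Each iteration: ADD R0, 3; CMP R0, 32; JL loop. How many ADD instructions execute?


Loop trace (R0 starts at 0, target 32, step 3):
  ADD #1: R0 = 0 + 3 = 3  → 3 < 32, loop
  ADD #2: R0 = 3 + 3 = 6  → 6 < 32, loop
  ADD #3: R0 = 6 + 3 = 9  → 9 < 32, loop
  ADD #4: R0 = 9 + 3 = 12  → 12 < 32, loop
  ADD #5: R0 = 12 + 3 = 15  → 15 < 32, loop
  ADD #6: R0 = 15 + 3 = 18  → 18 < 32, loop
  ADD #7: R0 = 18 + 3 = 21  → 21 < 32, loop
  ADD #8: R0 = 21 + 3 = 24  → 24 < 32, loop
  ADD #9: R0 = 24 + 3 = 27  → 27 < 32, loop
  ADD #10: R0 = 27 + 3 = 30  → 30 < 32, loop
  ADD #11: R0 = 30 + 3 = 33  → 33 >= 32, exit
Total ADD instructions: 11

11


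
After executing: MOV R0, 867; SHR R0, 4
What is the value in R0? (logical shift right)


Register state trace:
  MOV R0, 867  → R0 = 867
  SHR R0, 4  → R0 = 867 >> 4 = 867 // 2^4 = 54
Final: R0 = 54

54


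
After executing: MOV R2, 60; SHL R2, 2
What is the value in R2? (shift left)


Register state trace:
  MOV R2, 60  → R2 = 60
  SHL R2, 2  → R2 = 60 << 2 = 60 * 2^2 = 240
Final: R2 = 240

240


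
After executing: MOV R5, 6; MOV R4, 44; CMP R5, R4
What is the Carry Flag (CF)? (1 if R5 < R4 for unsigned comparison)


Register state trace:
  MOV R5, 6  → R5 = 6
  MOV R4, 44  → R4 = 44
  CMP R5, R4  → unsigned 6 - 44: borrow occurs
  6 < 44, so CF = 1
CF = 1

1


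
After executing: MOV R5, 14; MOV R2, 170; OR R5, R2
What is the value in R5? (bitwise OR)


Register state trace:
  MOV R5, 14  → R5 = 14 (0b00001110)
  MOV R2, 170  → R2 = 170 (0b10101010)
  OR R5, R2   → R5 = 14 OR 170 = 174 (0b10101110)
Final: R5 = 174

174


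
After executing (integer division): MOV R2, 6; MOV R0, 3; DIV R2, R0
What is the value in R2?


Register state trace:
  MOV R2, 6  → R2 = 6
  MOV R0, 3  → R0 = 3
  DIV R2, R0  → R2 = 6 // 3 = 2
Final: R2 = 2

2


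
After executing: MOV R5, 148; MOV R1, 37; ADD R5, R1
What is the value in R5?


Register state trace:
  MOV R5, 148  → R5 = 148
  MOV R1, 37  → R1 = 37
  ADD R5, R1  → R5 = 148 + 37 = 185
Final: R5 = 185

185


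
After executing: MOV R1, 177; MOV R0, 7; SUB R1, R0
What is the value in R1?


Register state trace:
  MOV R1, 177  → R1 = 177
  MOV R0, 7  → R0 = 7
  SUB R1, R0  → R1 = 177 - 7 = 170
Final: R1 = 170

170


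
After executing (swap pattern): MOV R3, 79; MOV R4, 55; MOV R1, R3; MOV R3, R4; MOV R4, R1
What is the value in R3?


Register state trace (swap pattern):
  MOV R3, 79  → R3 = 79
  MOV R4, 55  → R4 = 55
  MOV R1, R3  → R1 = 79  (save R3)
  MOV R3, R4  → R3 = 55  (R3 gets R4's value)
  MOV R4, R1  → R4 = 79  (R4 gets saved value)
Final: R3 = 55

55


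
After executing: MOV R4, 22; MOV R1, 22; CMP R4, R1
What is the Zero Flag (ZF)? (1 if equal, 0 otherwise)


Register state trace:
  MOV R4, 22  → R4 = 22
  MOV R1, 22  → R1 = 22
  CMP R4, R1  → computes 22 - 22 = 0
  Result is zero, so values are equal
ZF = 1

1


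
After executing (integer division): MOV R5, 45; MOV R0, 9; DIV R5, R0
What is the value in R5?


Register state trace:
  MOV R5, 45  → R5 = 45
  MOV R0, 9  → R0 = 9
  DIV R5, R0  → R5 = 45 // 9 = 5
Final: R5 = 5

5


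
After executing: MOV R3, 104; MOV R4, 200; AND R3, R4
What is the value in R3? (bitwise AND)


Register state trace:
  MOV R3, 104  → R3 = 104 (0b01101000)
  MOV R4, 200  → R4 = 200 (0b11001000)
  AND R3, R4  → R3 = 104 AND 200 = 72 (0b01001000)
Final: R3 = 72

72


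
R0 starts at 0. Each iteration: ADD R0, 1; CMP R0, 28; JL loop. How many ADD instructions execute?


Loop trace (R0 starts at 0, target 28, step 1):
  ADD #1: R0 = 0 + 1 = 1  → 1 < 28, loop
  ADD #2: R0 = 1 + 1 = 2  → 2 < 28, loop
  ADD #3: R0 = 2 + 1 = 3  → 3 < 28, loop
  ADD #4: R0 = 3 + 1 = 4  → 4 < 28, loop
  ADD #5: R0 = 4 + 1 = 5  → 5 < 28, loop
  ADD #6: R0 = 5 + 1 = 6  → 6 < 28, loop
  ADD #7: R0 = 6 + 1 = 7  → 7 < 28, loop
  ADD #8: R0 = 7 + 1 = 8  → 8 < 28, loop
  ADD #9: R0 = 8 + 1 = 9  → 9 < 28, loop
  ADD #10: R0 = 9 + 1 = 10  → 10 < 28, loop
  ADD #11: R0 = 10 + 1 = 11  → 11 < 28, loop
  ADD #12: R0 = 11 + 1 = 12  → 12 < 28, loop
  ADD #13: R0 = 12 + 1 = 13  → 13 < 28, loop
  ADD #14: R0 = 13 + 1 = 14  → 14 < 28, loop
  ADD #15: R0 = 14 + 1 = 15  → 15 < 28, loop
  ADD #16: R0 = 15 + 1 = 16  → 16 < 28, loop
  ADD #17: R0 = 16 + 1 = 17  → 17 < 28, loop
  ADD #18: R0 = 17 + 1 = 18  → 18 < 28, loop
  ADD #19: R0 = 18 + 1 = 19  → 19 < 28, loop
  ADD #20: R0 = 19 + 1 = 20  → 20 < 28, loop
  ADD #21: R0 = 20 + 1 = 21  → 21 < 28, loop
  ADD #22: R0 = 21 + 1 = 22  → 22 < 28, loop
  ADD #23: R0 = 22 + 1 = 23  → 23 < 28, loop
  ADD #24: R0 = 23 + 1 = 24  → 24 < 28, loop
  ADD #25: R0 = 24 + 1 = 25  → 25 < 28, loop
  ADD #26: R0 = 25 + 1 = 26  → 26 < 28, loop
  ADD #27: R0 = 26 + 1 = 27  → 27 < 28, loop
  ADD #28: R0 = 27 + 1 = 28  → 28 >= 28, exit
Total ADD instructions: 28

28


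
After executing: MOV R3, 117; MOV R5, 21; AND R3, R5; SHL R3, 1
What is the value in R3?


Register state trace:
  MOV R3, 117  → R3 = 117 (0b01110101)
  MOV R5, 21  → R5 = 21 (0b00010101)
  AND R3, R5  → R3 = 117 AND 21 = 21 (0b00010101)
  SHL R3, 1  → R3 = 21 << 1 = 42
Final: R3 = 42

42


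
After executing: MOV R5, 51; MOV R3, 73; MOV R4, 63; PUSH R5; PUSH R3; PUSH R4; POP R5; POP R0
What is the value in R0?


Stack trace (top is rightmost):
  MOV R5, 51  → R5 = 51
  MOV R3, 73  → R3 = 73
  MOV R4, 63  → R4 = 63
  PUSH R5  → stack: [51]
  PUSH R3  → stack: [51, 73]
  PUSH R4  → stack: [51, 73, 63]
  POP R5  → R5 = 63, stack: [51, 73]
  POP R0  → R0 = 73, stack: [51]
Final: R0 = 73

73


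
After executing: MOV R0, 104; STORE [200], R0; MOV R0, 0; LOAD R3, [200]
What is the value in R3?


Register and memory trace:
  MOV R0, 104  → R0 = 104
  STORE [200], R0  → mem[200] = 104
  MOV R0, 0  → R0 = 0
  LOAD R3, [200]  → R3 = mem[200] = 104
Final: R3 = 104

104


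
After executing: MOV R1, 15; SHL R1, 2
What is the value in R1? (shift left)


Register state trace:
  MOV R1, 15  → R1 = 15
  SHL R1, 2  → R1 = 15 << 2 = 15 * 2^2 = 60
Final: R1 = 60

60


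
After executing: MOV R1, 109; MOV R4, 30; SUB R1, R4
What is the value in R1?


Register state trace:
  MOV R1, 109  → R1 = 109
  MOV R4, 30  → R4 = 30
  SUB R1, R4  → R1 = 109 - 30 = 79
Final: R1 = 79

79


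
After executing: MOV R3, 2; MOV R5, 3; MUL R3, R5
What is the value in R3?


Register state trace:
  MOV R3, 2  → R3 = 2
  MOV R5, 3  → R5 = 3
  MUL R3, R5  → R3 = 2 * 3 = 6
Final: R3 = 6

6


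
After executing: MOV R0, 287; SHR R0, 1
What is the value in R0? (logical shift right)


Register state trace:
  MOV R0, 287  → R0 = 287
  SHR R0, 1  → R0 = 287 >> 1 = 287 // 2^1 = 143
Final: R0 = 143

143


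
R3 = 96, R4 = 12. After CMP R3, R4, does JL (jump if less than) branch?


Trace:
  R3 = 96, R4 = 12
  CMP R3, R4  → compares 96 vs 12
  JL checks: is 96 less than 12?
  96 > 12, so condition is false
Branch taken: No

No


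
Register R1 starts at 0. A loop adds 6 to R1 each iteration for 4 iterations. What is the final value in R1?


Starting value: R1 = 0
  Iter 1: R1 = 0 + 6 = 6
  Iter 2: R1 = 6 + 6 = 12
  Iter 3: R1 = 12 + 6 = 18
  Iter 4: R1 = 18 + 6 = 24
Final: R1 = 24

24


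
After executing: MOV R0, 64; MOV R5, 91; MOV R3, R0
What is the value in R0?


Register state trace:
  MOV R0, 64  → R0 = 64
  MOV R5, 91  → R5 = 91
  MOV R3, R0  → R3 = 64
Final: R0 = 64

64


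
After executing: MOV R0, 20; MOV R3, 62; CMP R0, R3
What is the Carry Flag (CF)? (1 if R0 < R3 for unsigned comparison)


Register state trace:
  MOV R0, 20  → R0 = 20
  MOV R3, 62  → R3 = 62
  CMP R0, R3  → unsigned 20 - 62: borrow occurs
  20 < 62, so CF = 1
CF = 1

1


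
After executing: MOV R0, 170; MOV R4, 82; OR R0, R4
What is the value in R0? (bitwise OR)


Register state trace:
  MOV R0, 170  → R0 = 170 (0b10101010)
  MOV R4, 82  → R4 = 82 (0b01010010)
  OR R0, R4   → R0 = 170 OR 82 = 250 (0b11111010)
Final: R0 = 250

250


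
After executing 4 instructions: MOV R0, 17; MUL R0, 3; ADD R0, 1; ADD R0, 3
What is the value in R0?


Register state trace:
  MOV R0, 17  → R0 = 17
  MUL R0, 3  → R0 = 17 * 3 = 51
  ADD R0, 1  → R0 = 51 + 1 = 52
  ADD R0, 3  → R0 = 52 + 3 = 55
Final: R0 = 55

55


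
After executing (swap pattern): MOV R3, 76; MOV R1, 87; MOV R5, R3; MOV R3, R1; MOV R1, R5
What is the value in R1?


Register state trace (swap pattern):
  MOV R3, 76  → R3 = 76
  MOV R1, 87  → R1 = 87
  MOV R5, R3  → R5 = 76  (save R3)
  MOV R3, R1  → R3 = 87  (R3 gets R1's value)
  MOV R1, R5  → R1 = 76  (R1 gets saved value)
Final: R1 = 76

76


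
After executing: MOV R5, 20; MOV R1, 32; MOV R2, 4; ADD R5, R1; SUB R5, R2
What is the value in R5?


Register state trace:
  MOV R5, 20  → R5 = 20
  MOV R1, 32  → R1 = 32
  MOV R2, 4  → R2 = 4
  ADD R5, R1  → R5 = 20 + 32 = 52
  SUB R5, R2  → R5 = 52 - 4 = 48
Final: R5 = 48

48


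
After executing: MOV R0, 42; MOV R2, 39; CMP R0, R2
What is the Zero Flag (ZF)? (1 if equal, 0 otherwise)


Register state trace:
  MOV R0, 42  → R0 = 42
  MOV R2, 39  → R2 = 39
  CMP R0, R2  → computes 42 - 39 = 3
  Result is nonzero, so values are not equal
ZF = 0

0


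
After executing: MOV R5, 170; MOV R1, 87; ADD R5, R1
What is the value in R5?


Register state trace:
  MOV R5, 170  → R5 = 170
  MOV R1, 87  → R1 = 87
  ADD R5, R1  → R5 = 170 + 87 = 257
Final: R5 = 257

257


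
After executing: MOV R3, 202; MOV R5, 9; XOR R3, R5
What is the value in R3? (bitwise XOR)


Register state trace:
  MOV R3, 202  → R3 = 202 (0b11001010)
  MOV R5, 9  → R5 = 9 (0b00001001)
  XOR R3, R5  → R3 = 202 XOR 9 = 195 (0b11000011)
Final: R3 = 195

195


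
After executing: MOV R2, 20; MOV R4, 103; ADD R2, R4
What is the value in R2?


Register state trace:
  MOV R2, 20  → R2 = 20
  MOV R4, 103  → R4 = 103
  ADD R2, R4  → R2 = 20 + 103 = 123
Final: R2 = 123

123


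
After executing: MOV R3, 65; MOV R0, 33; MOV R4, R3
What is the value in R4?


Register state trace:
  MOV R3, 65  → R3 = 65
  MOV R0, 33  → R0 = 33
  MOV R4, R3  → R4 = 65
Final: R4 = 65

65


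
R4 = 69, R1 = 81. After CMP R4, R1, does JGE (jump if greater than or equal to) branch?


Trace:
  R4 = 69, R1 = 81
  CMP R4, R1  → compares 69 vs 81
  JGE checks: is 69 greater than or equal to 81?
  69 < 81, so condition is false
Branch taken: No

No


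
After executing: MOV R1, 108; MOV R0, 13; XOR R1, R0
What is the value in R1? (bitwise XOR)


Register state trace:
  MOV R1, 108  → R1 = 108 (0b01101100)
  MOV R0, 13  → R0 = 13 (0b00001101)
  XOR R1, R0  → R1 = 108 XOR 13 = 97 (0b01100001)
Final: R1 = 97

97


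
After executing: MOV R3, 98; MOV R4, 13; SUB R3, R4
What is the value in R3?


Register state trace:
  MOV R3, 98  → R3 = 98
  MOV R4, 13  → R4 = 13
  SUB R3, R4  → R3 = 98 - 13 = 85
Final: R3 = 85

85


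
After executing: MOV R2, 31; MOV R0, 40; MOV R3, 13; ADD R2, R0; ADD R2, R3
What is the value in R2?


Register state trace:
  MOV R2, 31  → R2 = 31
  MOV R0, 40  → R0 = 40
  MOV R3, 13  → R3 = 13
  ADD R2, R0  → R2 = 31 + 40 = 71
  ADD R2, R3  → R2 = 71 + 13 = 84
Final: R2 = 84

84


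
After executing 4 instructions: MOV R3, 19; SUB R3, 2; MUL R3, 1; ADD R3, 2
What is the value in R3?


Register state trace:
  MOV R3, 19  → R3 = 19
  SUB R3, 2  → R3 = 19 - 2 = 17
  MUL R3, 1  → R3 = 17 * 1 = 17
  ADD R3, 2  → R3 = 17 + 2 = 19
Final: R3 = 19

19


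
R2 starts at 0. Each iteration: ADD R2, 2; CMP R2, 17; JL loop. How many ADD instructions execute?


Loop trace (R2 starts at 0, target 17, step 2):
  ADD #1: R2 = 0 + 2 = 2  → 2 < 17, loop
  ADD #2: R2 = 2 + 2 = 4  → 4 < 17, loop
  ADD #3: R2 = 4 + 2 = 6  → 6 < 17, loop
  ADD #4: R2 = 6 + 2 = 8  → 8 < 17, loop
  ADD #5: R2 = 8 + 2 = 10  → 10 < 17, loop
  ADD #6: R2 = 10 + 2 = 12  → 12 < 17, loop
  ADD #7: R2 = 12 + 2 = 14  → 14 < 17, loop
  ADD #8: R2 = 14 + 2 = 16  → 16 < 17, loop
  ADD #9: R2 = 16 + 2 = 18  → 18 >= 17, exit
Total ADD instructions: 9

9


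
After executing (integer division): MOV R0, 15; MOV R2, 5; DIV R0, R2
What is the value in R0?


Register state trace:
  MOV R0, 15  → R0 = 15
  MOV R2, 5  → R2 = 5
  DIV R0, R2  → R0 = 15 // 5 = 3
Final: R0 = 3

3


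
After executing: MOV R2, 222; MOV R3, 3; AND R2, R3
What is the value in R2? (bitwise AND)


Register state trace:
  MOV R2, 222  → R2 = 222 (0b11011110)
  MOV R3, 3  → R3 = 3 (0b00000011)
  AND R2, R3  → R2 = 222 AND 3 = 2 (0b00000010)
Final: R2 = 2

2


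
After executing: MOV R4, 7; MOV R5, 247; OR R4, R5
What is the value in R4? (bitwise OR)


Register state trace:
  MOV R4, 7  → R4 = 7 (0b00000111)
  MOV R5, 247  → R5 = 247 (0b11110111)
  OR R4, R5   → R4 = 7 OR 247 = 247 (0b11110111)
Final: R4 = 247

247


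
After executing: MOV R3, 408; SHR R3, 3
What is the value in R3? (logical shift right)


Register state trace:
  MOV R3, 408  → R3 = 408
  SHR R3, 3  → R3 = 408 >> 3 = 408 // 2^3 = 51
Final: R3 = 51

51


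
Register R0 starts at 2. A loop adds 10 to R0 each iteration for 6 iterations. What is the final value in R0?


Starting value: R0 = 2
  Iter 1: R0 = 2 + 10 = 12
  Iter 2: R0 = 12 + 10 = 22
  Iter 3: R0 = 22 + 10 = 32
  Iter 4: R0 = 32 + 10 = 42
  Iter 5: R0 = 42 + 10 = 52
  Iter 6: R0 = 52 + 10 = 62
Final: R0 = 62

62


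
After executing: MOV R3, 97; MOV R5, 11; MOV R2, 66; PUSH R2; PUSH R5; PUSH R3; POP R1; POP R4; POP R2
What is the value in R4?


Stack trace (top is rightmost):
  MOV R3, 97  → R3 = 97
  MOV R5, 11  → R5 = 11
  MOV R2, 66  → R2 = 66
  PUSH R2  → stack: [66]
  PUSH R5  → stack: [66, 11]
  PUSH R3  → stack: [66, 11, 97]
  POP R1  → R1 = 97, stack: [66, 11]
  POP R4  → R4 = 11, stack: [66]
  POP R2  → R2 = 66, stack: []
Final: R4 = 11

11


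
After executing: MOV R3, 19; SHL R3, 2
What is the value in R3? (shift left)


Register state trace:
  MOV R3, 19  → R3 = 19
  SHL R3, 2  → R3 = 19 << 2 = 19 * 2^2 = 76
Final: R3 = 76

76


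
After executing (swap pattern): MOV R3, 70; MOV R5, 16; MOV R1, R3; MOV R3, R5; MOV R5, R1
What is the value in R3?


Register state trace (swap pattern):
  MOV R3, 70  → R3 = 70
  MOV R5, 16  → R5 = 16
  MOV R1, R3  → R1 = 70  (save R3)
  MOV R3, R5  → R3 = 16  (R3 gets R5's value)
  MOV R5, R1  → R5 = 70  (R5 gets saved value)
Final: R3 = 16

16


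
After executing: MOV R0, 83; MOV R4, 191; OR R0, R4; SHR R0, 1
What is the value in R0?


Register state trace:
  MOV R0, 83  → R0 = 83 (0b01010011)
  MOV R4, 191  → R4 = 191 (0b10111111)
  OR R0, R4  → R0 = 83 OR 191 = 255 (0b11111111)
  SHR R0, 1  → R0 = 255 >> 1 = 127
Final: R0 = 127

127


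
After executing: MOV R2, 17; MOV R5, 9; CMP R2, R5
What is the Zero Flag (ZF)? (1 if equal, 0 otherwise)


Register state trace:
  MOV R2, 17  → R2 = 17
  MOV R5, 9  → R5 = 9
  CMP R2, R5  → computes 17 - 9 = 8
  Result is nonzero, so values are not equal
ZF = 0

0


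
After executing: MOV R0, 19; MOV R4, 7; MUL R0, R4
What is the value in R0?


Register state trace:
  MOV R0, 19  → R0 = 19
  MOV R4, 7  → R4 = 7
  MUL R0, R4  → R0 = 19 * 7 = 133
Final: R0 = 133

133


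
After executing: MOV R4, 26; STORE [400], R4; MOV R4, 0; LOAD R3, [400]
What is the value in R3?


Register and memory trace:
  MOV R4, 26  → R4 = 26
  STORE [400], R4  → mem[400] = 26
  MOV R4, 0  → R4 = 0
  LOAD R3, [400]  → R3 = mem[400] = 26
Final: R3 = 26

26


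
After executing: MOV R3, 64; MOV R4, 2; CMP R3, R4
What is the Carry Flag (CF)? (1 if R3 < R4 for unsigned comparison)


Register state trace:
  MOV R3, 64  → R3 = 64
  MOV R4, 2  → R4 = 2
  CMP R3, R4  → unsigned 64 - 2: no borrow
  64 >= 2, so CF = 0
CF = 0

0


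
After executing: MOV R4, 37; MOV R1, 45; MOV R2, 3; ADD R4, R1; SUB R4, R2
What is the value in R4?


Register state trace:
  MOV R4, 37  → R4 = 37
  MOV R1, 45  → R1 = 45
  MOV R2, 3  → R2 = 3
  ADD R4, R1  → R4 = 37 + 45 = 82
  SUB R4, R2  → R4 = 82 - 3 = 79
Final: R4 = 79

79


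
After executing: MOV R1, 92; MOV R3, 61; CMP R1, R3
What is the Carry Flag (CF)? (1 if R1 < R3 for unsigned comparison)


Register state trace:
  MOV R1, 92  → R1 = 92
  MOV R3, 61  → R3 = 61
  CMP R1, R3  → unsigned 92 - 61: no borrow
  92 >= 61, so CF = 0
CF = 0

0


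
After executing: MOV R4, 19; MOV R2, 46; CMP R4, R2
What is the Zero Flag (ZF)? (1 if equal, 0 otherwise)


Register state trace:
  MOV R4, 19  → R4 = 19
  MOV R2, 46  → R2 = 46
  CMP R4, R2  → computes 19 - 46 = -27
  Result is nonzero, so values are not equal
ZF = 0

0


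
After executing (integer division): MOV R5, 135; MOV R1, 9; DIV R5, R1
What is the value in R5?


Register state trace:
  MOV R5, 135  → R5 = 135
  MOV R1, 9  → R1 = 9
  DIV R5, R1  → R5 = 135 // 9 = 15
Final: R5 = 15

15


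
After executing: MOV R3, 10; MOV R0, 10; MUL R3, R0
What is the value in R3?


Register state trace:
  MOV R3, 10  → R3 = 10
  MOV R0, 10  → R0 = 10
  MUL R3, R0  → R3 = 10 * 10 = 100
Final: R3 = 100

100


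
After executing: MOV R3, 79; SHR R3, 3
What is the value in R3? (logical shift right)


Register state trace:
  MOV R3, 79  → R3 = 79
  SHR R3, 3  → R3 = 79 >> 3 = 79 // 2^3 = 9
Final: R3 = 9

9


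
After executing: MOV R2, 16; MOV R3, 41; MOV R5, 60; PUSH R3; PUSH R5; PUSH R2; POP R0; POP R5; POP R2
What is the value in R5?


Stack trace (top is rightmost):
  MOV R2, 16  → R2 = 16
  MOV R3, 41  → R3 = 41
  MOV R5, 60  → R5 = 60
  PUSH R3  → stack: [41]
  PUSH R5  → stack: [41, 60]
  PUSH R2  → stack: [41, 60, 16]
  POP R0  → R0 = 16, stack: [41, 60]
  POP R5  → R5 = 60, stack: [41]
  POP R2  → R2 = 41, stack: []
Final: R5 = 60

60


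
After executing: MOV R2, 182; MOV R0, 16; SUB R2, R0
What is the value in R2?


Register state trace:
  MOV R2, 182  → R2 = 182
  MOV R0, 16  → R0 = 16
  SUB R2, R0  → R2 = 182 - 16 = 166
Final: R2 = 166

166


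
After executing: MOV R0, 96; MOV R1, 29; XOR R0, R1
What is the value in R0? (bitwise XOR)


Register state trace:
  MOV R0, 96  → R0 = 96 (0b01100000)
  MOV R1, 29  → R1 = 29 (0b00011101)
  XOR R0, R1  → R0 = 96 XOR 29 = 125 (0b01111101)
Final: R0 = 125

125


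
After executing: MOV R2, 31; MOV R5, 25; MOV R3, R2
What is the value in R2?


Register state trace:
  MOV R2, 31  → R2 = 31
  MOV R5, 25  → R5 = 25
  MOV R3, R2  → R3 = 31
Final: R2 = 31

31


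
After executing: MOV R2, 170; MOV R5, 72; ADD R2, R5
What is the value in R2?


Register state trace:
  MOV R2, 170  → R2 = 170
  MOV R5, 72  → R5 = 72
  ADD R2, R5  → R2 = 170 + 72 = 242
Final: R2 = 242

242


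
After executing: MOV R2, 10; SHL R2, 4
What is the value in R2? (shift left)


Register state trace:
  MOV R2, 10  → R2 = 10
  SHL R2, 4  → R2 = 10 << 4 = 10 * 2^4 = 160
Final: R2 = 160

160


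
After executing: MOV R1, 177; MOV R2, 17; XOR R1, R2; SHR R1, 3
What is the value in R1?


Register state trace:
  MOV R1, 177  → R1 = 177 (0b10110001)
  MOV R2, 17  → R2 = 17 (0b00010001)
  XOR R1, R2  → R1 = 177 XOR 17 = 160 (0b10100000)
  SHR R1, 3  → R1 = 160 >> 3 = 20
Final: R1 = 20

20


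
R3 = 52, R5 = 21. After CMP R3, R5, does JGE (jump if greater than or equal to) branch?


Trace:
  R3 = 52, R5 = 21
  CMP R3, R5  → compares 52 vs 21
  JGE checks: is 52 greater than or equal to 21?
  52 > 21, so condition is true
Branch taken: Yes

Yes


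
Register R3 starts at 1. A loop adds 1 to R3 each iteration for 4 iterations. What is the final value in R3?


Starting value: R3 = 1
  Iter 1: R3 = 1 + 1 = 2
  Iter 2: R3 = 2 + 1 = 3
  Iter 3: R3 = 3 + 1 = 4
  Iter 4: R3 = 4 + 1 = 5
Final: R3 = 5

5


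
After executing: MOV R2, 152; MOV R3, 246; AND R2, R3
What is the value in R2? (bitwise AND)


Register state trace:
  MOV R2, 152  → R2 = 152 (0b10011000)
  MOV R3, 246  → R3 = 246 (0b11110110)
  AND R2, R3  → R2 = 152 AND 246 = 144 (0b10010000)
Final: R2 = 144

144


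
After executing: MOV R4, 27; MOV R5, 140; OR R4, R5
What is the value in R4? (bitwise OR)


Register state trace:
  MOV R4, 27  → R4 = 27 (0b00011011)
  MOV R5, 140  → R5 = 140 (0b10001100)
  OR R4, R5   → R4 = 27 OR 140 = 159 (0b10011111)
Final: R4 = 159

159


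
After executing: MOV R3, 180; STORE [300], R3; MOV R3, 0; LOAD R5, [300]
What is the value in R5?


Register and memory trace:
  MOV R3, 180  → R3 = 180
  STORE [300], R3  → mem[300] = 180
  MOV R3, 0  → R3 = 0
  LOAD R5, [300]  → R5 = mem[300] = 180
Final: R5 = 180

180


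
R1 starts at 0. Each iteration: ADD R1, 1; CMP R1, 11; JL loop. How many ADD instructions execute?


Loop trace (R1 starts at 0, target 11, step 1):
  ADD #1: R1 = 0 + 1 = 1  → 1 < 11, loop
  ADD #2: R1 = 1 + 1 = 2  → 2 < 11, loop
  ADD #3: R1 = 2 + 1 = 3  → 3 < 11, loop
  ADD #4: R1 = 3 + 1 = 4  → 4 < 11, loop
  ADD #5: R1 = 4 + 1 = 5  → 5 < 11, loop
  ADD #6: R1 = 5 + 1 = 6  → 6 < 11, loop
  ADD #7: R1 = 6 + 1 = 7  → 7 < 11, loop
  ADD #8: R1 = 7 + 1 = 8  → 8 < 11, loop
  ADD #9: R1 = 8 + 1 = 9  → 9 < 11, loop
  ADD #10: R1 = 9 + 1 = 10  → 10 < 11, loop
  ADD #11: R1 = 10 + 1 = 11  → 11 >= 11, exit
Total ADD instructions: 11

11


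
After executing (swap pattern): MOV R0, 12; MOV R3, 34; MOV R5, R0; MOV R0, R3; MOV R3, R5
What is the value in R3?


Register state trace (swap pattern):
  MOV R0, 12  → R0 = 12
  MOV R3, 34  → R3 = 34
  MOV R5, R0  → R5 = 12  (save R0)
  MOV R0, R3  → R0 = 34  (R0 gets R3's value)
  MOV R3, R5  → R3 = 12  (R3 gets saved value)
Final: R3 = 12

12


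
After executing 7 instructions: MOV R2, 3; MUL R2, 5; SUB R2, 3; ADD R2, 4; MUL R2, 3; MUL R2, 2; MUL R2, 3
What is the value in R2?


Register state trace:
  MOV R2, 3  → R2 = 3
  MUL R2, 5  → R2 = 3 * 5 = 15
  SUB R2, 3  → R2 = 15 - 3 = 12
  ADD R2, 4  → R2 = 12 + 4 = 16
  MUL R2, 3  → R2 = 16 * 3 = 48
  MUL R2, 2  → R2 = 48 * 2 = 96
  MUL R2, 3  → R2 = 96 * 3 = 288
Final: R2 = 288

288


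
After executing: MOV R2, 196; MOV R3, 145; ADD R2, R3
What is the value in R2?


Register state trace:
  MOV R2, 196  → R2 = 196
  MOV R3, 145  → R3 = 145
  ADD R2, R3  → R2 = 196 + 145 = 341
Final: R2 = 341

341


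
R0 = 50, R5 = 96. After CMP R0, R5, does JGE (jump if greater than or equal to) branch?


Trace:
  R0 = 50, R5 = 96
  CMP R0, R5  → compares 50 vs 96
  JGE checks: is 50 greater than or equal to 96?
  50 < 96, so condition is false
Branch taken: No

No


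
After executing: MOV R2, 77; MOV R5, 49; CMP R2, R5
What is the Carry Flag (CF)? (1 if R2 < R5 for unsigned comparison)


Register state trace:
  MOV R2, 77  → R2 = 77
  MOV R5, 49  → R5 = 49
  CMP R2, R5  → unsigned 77 - 49: no borrow
  77 >= 49, so CF = 0
CF = 0

0


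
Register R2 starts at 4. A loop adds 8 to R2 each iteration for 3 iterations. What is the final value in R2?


Starting value: R2 = 4
  Iter 1: R2 = 4 + 8 = 12
  Iter 2: R2 = 12 + 8 = 20
  Iter 3: R2 = 20 + 8 = 28
Final: R2 = 28

28


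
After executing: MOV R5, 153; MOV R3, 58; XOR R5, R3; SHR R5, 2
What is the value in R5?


Register state trace:
  MOV R5, 153  → R5 = 153 (0b10011001)
  MOV R3, 58  → R3 = 58 (0b00111010)
  XOR R5, R3  → R5 = 153 XOR 58 = 163 (0b10100011)
  SHR R5, 2  → R5 = 163 >> 2 = 40
Final: R5 = 40

40


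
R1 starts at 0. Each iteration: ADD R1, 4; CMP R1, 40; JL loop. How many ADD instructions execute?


Loop trace (R1 starts at 0, target 40, step 4):
  ADD #1: R1 = 0 + 4 = 4  → 4 < 40, loop
  ADD #2: R1 = 4 + 4 = 8  → 8 < 40, loop
  ADD #3: R1 = 8 + 4 = 12  → 12 < 40, loop
  ADD #4: R1 = 12 + 4 = 16  → 16 < 40, loop
  ADD #5: R1 = 16 + 4 = 20  → 20 < 40, loop
  ADD #6: R1 = 20 + 4 = 24  → 24 < 40, loop
  ADD #7: R1 = 24 + 4 = 28  → 28 < 40, loop
  ADD #8: R1 = 28 + 4 = 32  → 32 < 40, loop
  ADD #9: R1 = 32 + 4 = 36  → 36 < 40, loop
  ADD #10: R1 = 36 + 4 = 40  → 40 >= 40, exit
Total ADD instructions: 10

10


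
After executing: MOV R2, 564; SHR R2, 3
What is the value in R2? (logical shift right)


Register state trace:
  MOV R2, 564  → R2 = 564
  SHR R2, 3  → R2 = 564 >> 3 = 564 // 2^3 = 70
Final: R2 = 70

70


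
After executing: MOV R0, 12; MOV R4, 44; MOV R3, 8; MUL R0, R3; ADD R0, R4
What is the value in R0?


Register state trace:
  MOV R0, 12  → R0 = 12
  MOV R4, 44  → R4 = 44
  MOV R3, 8  → R3 = 8
  MUL R0, R3  → R0 = 12 * 8 = 96
  ADD R0, R4  → R0 = 96 + 44 = 140
Final: R0 = 140

140


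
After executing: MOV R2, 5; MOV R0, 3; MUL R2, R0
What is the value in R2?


Register state trace:
  MOV R2, 5  → R2 = 5
  MOV R0, 3  → R0 = 3
  MUL R2, R0  → R2 = 5 * 3 = 15
Final: R2 = 15

15


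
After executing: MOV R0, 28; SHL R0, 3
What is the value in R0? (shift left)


Register state trace:
  MOV R0, 28  → R0 = 28
  SHL R0, 3  → R0 = 28 << 3 = 28 * 2^3 = 224
Final: R0 = 224

224


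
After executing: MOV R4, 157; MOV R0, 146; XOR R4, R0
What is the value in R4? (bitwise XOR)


Register state trace:
  MOV R4, 157  → R4 = 157 (0b10011101)
  MOV R0, 146  → R0 = 146 (0b10010010)
  XOR R4, R0  → R4 = 157 XOR 146 = 15 (0b00001111)
Final: R4 = 15

15


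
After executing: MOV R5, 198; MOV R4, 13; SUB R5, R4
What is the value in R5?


Register state trace:
  MOV R5, 198  → R5 = 198
  MOV R4, 13  → R4 = 13
  SUB R5, R4  → R5 = 198 - 13 = 185
Final: R5 = 185

185


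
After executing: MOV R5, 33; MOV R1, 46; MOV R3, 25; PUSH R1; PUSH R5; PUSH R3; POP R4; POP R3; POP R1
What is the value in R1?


Stack trace (top is rightmost):
  MOV R5, 33  → R5 = 33
  MOV R1, 46  → R1 = 46
  MOV R3, 25  → R3 = 25
  PUSH R1  → stack: [46]
  PUSH R5  → stack: [46, 33]
  PUSH R3  → stack: [46, 33, 25]
  POP R4  → R4 = 25, stack: [46, 33]
  POP R3  → R3 = 33, stack: [46]
  POP R1  → R1 = 46, stack: []
Final: R1 = 46

46


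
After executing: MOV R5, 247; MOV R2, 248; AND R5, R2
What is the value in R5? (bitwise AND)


Register state trace:
  MOV R5, 247  → R5 = 247 (0b11110111)
  MOV R2, 248  → R2 = 248 (0b11111000)
  AND R5, R2  → R5 = 247 AND 248 = 240 (0b11110000)
Final: R5 = 240

240


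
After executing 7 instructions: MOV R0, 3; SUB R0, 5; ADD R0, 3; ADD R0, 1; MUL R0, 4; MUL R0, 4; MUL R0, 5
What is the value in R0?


Register state trace:
  MOV R0, 3  → R0 = 3
  SUB R0, 5  → R0 = 3 - 5 = -2
  ADD R0, 3  → R0 = -2 + 3 = 1
  ADD R0, 1  → R0 = 1 + 1 = 2
  MUL R0, 4  → R0 = 2 * 4 = 8
  MUL R0, 4  → R0 = 8 * 4 = 32
  MUL R0, 5  → R0 = 32 * 5 = 160
Final: R0 = 160

160


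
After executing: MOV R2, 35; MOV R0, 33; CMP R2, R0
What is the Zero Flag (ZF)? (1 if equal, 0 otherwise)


Register state trace:
  MOV R2, 35  → R2 = 35
  MOV R0, 33  → R0 = 33
  CMP R2, R0  → computes 35 - 33 = 2
  Result is nonzero, so values are not equal
ZF = 0

0


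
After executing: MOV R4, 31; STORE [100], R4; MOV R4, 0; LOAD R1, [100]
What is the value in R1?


Register and memory trace:
  MOV R4, 31  → R4 = 31
  STORE [100], R4  → mem[100] = 31
  MOV R4, 0  → R4 = 0
  LOAD R1, [100]  → R1 = mem[100] = 31
Final: R1 = 31

31


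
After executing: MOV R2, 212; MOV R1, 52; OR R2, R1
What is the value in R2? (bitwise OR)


Register state trace:
  MOV R2, 212  → R2 = 212 (0b11010100)
  MOV R1, 52  → R1 = 52 (0b00110100)
  OR R2, R1   → R2 = 212 OR 52 = 244 (0b11110100)
Final: R2 = 244

244


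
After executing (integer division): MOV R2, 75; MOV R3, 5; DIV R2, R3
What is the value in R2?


Register state trace:
  MOV R2, 75  → R2 = 75
  MOV R3, 5  → R3 = 5
  DIV R2, R3  → R2 = 75 // 5 = 15
Final: R2 = 15

15


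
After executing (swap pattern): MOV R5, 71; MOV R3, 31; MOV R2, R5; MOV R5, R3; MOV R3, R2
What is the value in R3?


Register state trace (swap pattern):
  MOV R5, 71  → R5 = 71
  MOV R3, 31  → R3 = 31
  MOV R2, R5  → R2 = 71  (save R5)
  MOV R5, R3  → R5 = 31  (R5 gets R3's value)
  MOV R3, R2  → R3 = 71  (R3 gets saved value)
Final: R3 = 71

71


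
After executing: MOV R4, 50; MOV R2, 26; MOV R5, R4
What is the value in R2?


Register state trace:
  MOV R4, 50  → R4 = 50
  MOV R2, 26  → R2 = 26
  MOV R5, R4  → R5 = 50
Final: R2 = 26

26


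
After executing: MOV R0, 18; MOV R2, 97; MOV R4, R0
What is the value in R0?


Register state trace:
  MOV R0, 18  → R0 = 18
  MOV R2, 97  → R2 = 97
  MOV R4, R0  → R4 = 18
Final: R0 = 18

18


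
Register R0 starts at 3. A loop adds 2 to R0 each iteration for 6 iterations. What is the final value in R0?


Starting value: R0 = 3
  Iter 1: R0 = 3 + 2 = 5
  Iter 2: R0 = 5 + 2 = 7
  Iter 3: R0 = 7 + 2 = 9
  Iter 4: R0 = 9 + 2 = 11
  Iter 5: R0 = 11 + 2 = 13
  Iter 6: R0 = 13 + 2 = 15
Final: R0 = 15

15


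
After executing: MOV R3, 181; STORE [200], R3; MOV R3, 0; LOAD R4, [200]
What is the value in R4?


Register and memory trace:
  MOV R3, 181  → R3 = 181
  STORE [200], R3  → mem[200] = 181
  MOV R3, 0  → R3 = 0
  LOAD R4, [200]  → R4 = mem[200] = 181
Final: R4 = 181

181


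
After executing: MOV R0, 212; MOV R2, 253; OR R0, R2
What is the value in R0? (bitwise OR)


Register state trace:
  MOV R0, 212  → R0 = 212 (0b11010100)
  MOV R2, 253  → R2 = 253 (0b11111101)
  OR R0, R2   → R0 = 212 OR 253 = 253 (0b11111101)
Final: R0 = 253

253


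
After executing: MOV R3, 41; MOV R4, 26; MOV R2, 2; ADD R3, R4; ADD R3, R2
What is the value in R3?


Register state trace:
  MOV R3, 41  → R3 = 41
  MOV R4, 26  → R4 = 26
  MOV R2, 2  → R2 = 2
  ADD R3, R4  → R3 = 41 + 26 = 67
  ADD R3, R2  → R3 = 67 + 2 = 69
Final: R3 = 69

69


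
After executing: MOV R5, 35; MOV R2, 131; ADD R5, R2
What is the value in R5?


Register state trace:
  MOV R5, 35  → R5 = 35
  MOV R2, 131  → R2 = 131
  ADD R5, R2  → R5 = 35 + 131 = 166
Final: R5 = 166

166


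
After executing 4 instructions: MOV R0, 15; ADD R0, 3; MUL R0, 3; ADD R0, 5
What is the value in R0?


Register state trace:
  MOV R0, 15  → R0 = 15
  ADD R0, 3  → R0 = 15 + 3 = 18
  MUL R0, 3  → R0 = 18 * 3 = 54
  ADD R0, 5  → R0 = 54 + 5 = 59
Final: R0 = 59

59


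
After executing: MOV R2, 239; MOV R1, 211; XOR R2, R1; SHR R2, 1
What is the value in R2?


Register state trace:
  MOV R2, 239  → R2 = 239 (0b11101111)
  MOV R1, 211  → R1 = 211 (0b11010011)
  XOR R2, R1  → R2 = 239 XOR 211 = 60 (0b00111100)
  SHR R2, 1  → R2 = 60 >> 1 = 30
Final: R2 = 30

30


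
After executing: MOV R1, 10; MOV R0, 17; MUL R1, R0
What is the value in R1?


Register state trace:
  MOV R1, 10  → R1 = 10
  MOV R0, 17  → R0 = 17
  MUL R1, R0  → R1 = 10 * 17 = 170
Final: R1 = 170

170


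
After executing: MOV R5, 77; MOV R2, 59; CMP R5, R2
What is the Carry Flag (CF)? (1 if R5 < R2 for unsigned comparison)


Register state trace:
  MOV R5, 77  → R5 = 77
  MOV R2, 59  → R2 = 59
  CMP R5, R2  → unsigned 77 - 59: no borrow
  77 >= 59, so CF = 0
CF = 0

0


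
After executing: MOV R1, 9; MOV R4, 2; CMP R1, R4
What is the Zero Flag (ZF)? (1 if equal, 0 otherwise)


Register state trace:
  MOV R1, 9  → R1 = 9
  MOV R4, 2  → R4 = 2
  CMP R1, R4  → computes 9 - 2 = 7
  Result is nonzero, so values are not equal
ZF = 0

0


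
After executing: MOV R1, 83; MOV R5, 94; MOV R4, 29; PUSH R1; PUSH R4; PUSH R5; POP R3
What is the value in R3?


Stack trace (top is rightmost):
  MOV R1, 83  → R1 = 83
  MOV R5, 94  → R5 = 94
  MOV R4, 29  → R4 = 29
  PUSH R1  → stack: [83]
  PUSH R4  → stack: [83, 29]
  PUSH R5  → stack: [83, 29, 94]
  POP R3  → R3 = 94, stack: [83, 29]
Final: R3 = 94

94


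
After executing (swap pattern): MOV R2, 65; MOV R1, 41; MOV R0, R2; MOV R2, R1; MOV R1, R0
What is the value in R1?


Register state trace (swap pattern):
  MOV R2, 65  → R2 = 65
  MOV R1, 41  → R1 = 41
  MOV R0, R2  → R0 = 65  (save R2)
  MOV R2, R1  → R2 = 41  (R2 gets R1's value)
  MOV R1, R0  → R1 = 65  (R1 gets saved value)
Final: R1 = 65

65


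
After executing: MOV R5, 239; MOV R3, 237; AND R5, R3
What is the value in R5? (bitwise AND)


Register state trace:
  MOV R5, 239  → R5 = 239 (0b11101111)
  MOV R3, 237  → R3 = 237 (0b11101101)
  AND R5, R3  → R5 = 239 AND 237 = 237 (0b11101101)
Final: R5 = 237

237


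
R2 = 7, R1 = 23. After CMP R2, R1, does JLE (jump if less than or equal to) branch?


Trace:
  R2 = 7, R1 = 23
  CMP R2, R1  → compares 7 vs 23
  JLE checks: is 7 less than or equal to 23?
  7 < 23, so condition is true
Branch taken: Yes

Yes


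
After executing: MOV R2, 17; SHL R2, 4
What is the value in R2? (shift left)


Register state trace:
  MOV R2, 17  → R2 = 17
  SHL R2, 4  → R2 = 17 << 4 = 17 * 2^4 = 272
Final: R2 = 272

272


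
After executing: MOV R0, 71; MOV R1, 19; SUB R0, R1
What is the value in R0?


Register state trace:
  MOV R0, 71  → R0 = 71
  MOV R1, 19  → R1 = 19
  SUB R0, R1  → R0 = 71 - 19 = 52
Final: R0 = 52

52


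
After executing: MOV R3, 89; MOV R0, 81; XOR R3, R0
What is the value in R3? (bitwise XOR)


Register state trace:
  MOV R3, 89  → R3 = 89 (0b01011001)
  MOV R0, 81  → R0 = 81 (0b01010001)
  XOR R3, R0  → R3 = 89 XOR 81 = 8 (0b00001000)
Final: R3 = 8

8


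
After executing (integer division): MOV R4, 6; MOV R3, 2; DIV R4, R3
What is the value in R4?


Register state trace:
  MOV R4, 6  → R4 = 6
  MOV R3, 2  → R3 = 2
  DIV R4, R3  → R4 = 6 // 2 = 3
Final: R4 = 3

3


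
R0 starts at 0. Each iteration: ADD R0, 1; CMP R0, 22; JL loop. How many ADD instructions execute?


Loop trace (R0 starts at 0, target 22, step 1):
  ADD #1: R0 = 0 + 1 = 1  → 1 < 22, loop
  ADD #2: R0 = 1 + 1 = 2  → 2 < 22, loop
  ADD #3: R0 = 2 + 1 = 3  → 3 < 22, loop
  ADD #4: R0 = 3 + 1 = 4  → 4 < 22, loop
  ADD #5: R0 = 4 + 1 = 5  → 5 < 22, loop
  ADD #6: R0 = 5 + 1 = 6  → 6 < 22, loop
  ADD #7: R0 = 6 + 1 = 7  → 7 < 22, loop
  ADD #8: R0 = 7 + 1 = 8  → 8 < 22, loop
  ADD #9: R0 = 8 + 1 = 9  → 9 < 22, loop
  ADD #10: R0 = 9 + 1 = 10  → 10 < 22, loop
  ADD #11: R0 = 10 + 1 = 11  → 11 < 22, loop
  ADD #12: R0 = 11 + 1 = 12  → 12 < 22, loop
  ADD #13: R0 = 12 + 1 = 13  → 13 < 22, loop
  ADD #14: R0 = 13 + 1 = 14  → 14 < 22, loop
  ADD #15: R0 = 14 + 1 = 15  → 15 < 22, loop
  ADD #16: R0 = 15 + 1 = 16  → 16 < 22, loop
  ADD #17: R0 = 16 + 1 = 17  → 17 < 22, loop
  ADD #18: R0 = 17 + 1 = 18  → 18 < 22, loop
  ADD #19: R0 = 18 + 1 = 19  → 19 < 22, loop
  ADD #20: R0 = 19 + 1 = 20  → 20 < 22, loop
  ADD #21: R0 = 20 + 1 = 21  → 21 < 22, loop
  ADD #22: R0 = 21 + 1 = 22  → 22 >= 22, exit
Total ADD instructions: 22

22


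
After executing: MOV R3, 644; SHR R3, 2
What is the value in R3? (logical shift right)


Register state trace:
  MOV R3, 644  → R3 = 644
  SHR R3, 2  → R3 = 644 >> 2 = 644 // 2^2 = 161
Final: R3 = 161

161


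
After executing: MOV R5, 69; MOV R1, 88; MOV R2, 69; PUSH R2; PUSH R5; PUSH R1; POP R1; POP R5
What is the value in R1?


Stack trace (top is rightmost):
  MOV R5, 69  → R5 = 69
  MOV R1, 88  → R1 = 88
  MOV R2, 69  → R2 = 69
  PUSH R2  → stack: [69]
  PUSH R5  → stack: [69, 69]
  PUSH R1  → stack: [69, 69, 88]
  POP R1  → R1 = 88, stack: [69, 69]
  POP R5  → R5 = 69, stack: [69]
Final: R1 = 88

88


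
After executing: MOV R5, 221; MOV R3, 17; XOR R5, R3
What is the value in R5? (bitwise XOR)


Register state trace:
  MOV R5, 221  → R5 = 221 (0b11011101)
  MOV R3, 17  → R3 = 17 (0b00010001)
  XOR R5, R3  → R5 = 221 XOR 17 = 204 (0b11001100)
Final: R5 = 204

204


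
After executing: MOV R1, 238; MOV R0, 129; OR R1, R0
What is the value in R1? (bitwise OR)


Register state trace:
  MOV R1, 238  → R1 = 238 (0b11101110)
  MOV R0, 129  → R0 = 129 (0b10000001)
  OR R1, R0   → R1 = 238 OR 129 = 239 (0b11101111)
Final: R1 = 239

239


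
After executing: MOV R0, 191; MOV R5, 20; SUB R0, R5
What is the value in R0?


Register state trace:
  MOV R0, 191  → R0 = 191
  MOV R5, 20  → R5 = 20
  SUB R0, R5  → R0 = 191 - 20 = 171
Final: R0 = 171

171


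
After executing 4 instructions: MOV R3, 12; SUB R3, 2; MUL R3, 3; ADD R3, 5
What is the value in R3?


Register state trace:
  MOV R3, 12  → R3 = 12
  SUB R3, 2  → R3 = 12 - 2 = 10
  MUL R3, 3  → R3 = 10 * 3 = 30
  ADD R3, 5  → R3 = 30 + 5 = 35
Final: R3 = 35

35


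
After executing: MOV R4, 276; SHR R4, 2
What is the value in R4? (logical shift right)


Register state trace:
  MOV R4, 276  → R4 = 276
  SHR R4, 2  → R4 = 276 >> 2 = 276 // 2^2 = 69
Final: R4 = 69

69
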